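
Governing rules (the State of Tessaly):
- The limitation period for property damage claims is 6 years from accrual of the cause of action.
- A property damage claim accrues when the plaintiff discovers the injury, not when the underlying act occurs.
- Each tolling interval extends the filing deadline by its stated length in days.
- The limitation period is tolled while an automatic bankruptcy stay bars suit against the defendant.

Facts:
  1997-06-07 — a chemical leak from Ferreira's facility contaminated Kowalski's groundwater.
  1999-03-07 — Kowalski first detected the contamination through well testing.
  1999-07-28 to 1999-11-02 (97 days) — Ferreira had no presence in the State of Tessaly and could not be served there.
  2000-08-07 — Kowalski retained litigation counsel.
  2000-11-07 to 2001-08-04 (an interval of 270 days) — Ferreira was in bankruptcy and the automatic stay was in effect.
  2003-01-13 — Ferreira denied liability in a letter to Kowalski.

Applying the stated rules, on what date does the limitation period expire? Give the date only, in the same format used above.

2005-12-02

Accrual is tied to discovery, so the period began on 1999-03-07 rather than on 1997-06-07 when the act occurred.
The untolled deadline — 6 years after 1999-03-07 — is 2005-03-07.
The period was tolled for 270 days by the automatic bankruptcy stay (2000-11-07 to 2001-08-04), pushing the deadline to 2005-12-02.
The defendant's absence from the jurisdiction from 1999-07-28 to 1999-11-02 does not toll the period, because no stated rule makes the defendant's absence a tolling event.
The other events in the timeline have no effect on the limitation period under the stated rules.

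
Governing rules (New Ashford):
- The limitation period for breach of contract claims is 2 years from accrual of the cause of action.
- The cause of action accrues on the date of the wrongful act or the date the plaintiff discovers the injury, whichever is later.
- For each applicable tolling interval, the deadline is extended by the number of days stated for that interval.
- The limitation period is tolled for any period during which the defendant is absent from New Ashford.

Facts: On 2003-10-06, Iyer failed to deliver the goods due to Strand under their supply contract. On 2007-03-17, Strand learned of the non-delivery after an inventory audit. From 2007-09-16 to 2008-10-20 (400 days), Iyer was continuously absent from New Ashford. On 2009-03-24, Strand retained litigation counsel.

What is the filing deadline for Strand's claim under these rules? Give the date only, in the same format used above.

Because discovery on 2007-03-17 post-dates the 2003-10-06 act, accrual under the later-of rule falls on 2007-03-17.
2 years from 2007-03-17 is 2009-03-17.
The period was tolled for 400 days by the defendant's absence from the jurisdiction (2007-09-16 to 2008-10-20), pushing the deadline to 2010-04-21.
The other events in the timeline have no effect on the limitation period under the stated rules.

2010-04-21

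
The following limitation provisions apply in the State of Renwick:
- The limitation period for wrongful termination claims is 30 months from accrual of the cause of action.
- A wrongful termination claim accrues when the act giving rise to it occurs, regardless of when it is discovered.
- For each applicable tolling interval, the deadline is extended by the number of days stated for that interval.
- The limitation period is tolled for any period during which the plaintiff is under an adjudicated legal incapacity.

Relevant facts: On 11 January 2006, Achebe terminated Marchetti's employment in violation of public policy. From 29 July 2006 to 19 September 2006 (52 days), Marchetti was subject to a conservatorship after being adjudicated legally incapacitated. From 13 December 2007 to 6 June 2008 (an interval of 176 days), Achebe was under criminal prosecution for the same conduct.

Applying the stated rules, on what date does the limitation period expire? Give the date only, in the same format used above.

The cause of action accrued on 11 January 2006, the date of the act.
The untolled deadline — 30 months after 11 January 2006 — is 11 July 2008.
Because the plaintiff's legal incapacity ran from 29 July 2006 to 19 September 2006, the deadline is extended by 52 days to 1 September 2008.
The pending criminal prosecution from 13 December 2007 to 6 June 2008 does not toll the period, because no stated rule makes a criminal prosecution a tolling event.

1 September 2008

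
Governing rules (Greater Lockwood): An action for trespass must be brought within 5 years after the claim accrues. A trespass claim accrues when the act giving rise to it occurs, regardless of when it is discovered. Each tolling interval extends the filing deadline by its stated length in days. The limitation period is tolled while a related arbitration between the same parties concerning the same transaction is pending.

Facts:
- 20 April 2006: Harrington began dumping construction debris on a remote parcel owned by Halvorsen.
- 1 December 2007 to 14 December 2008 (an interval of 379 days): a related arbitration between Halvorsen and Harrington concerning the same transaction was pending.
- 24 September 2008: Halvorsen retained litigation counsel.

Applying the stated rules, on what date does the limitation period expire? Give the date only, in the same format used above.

The claim accrued on 20 April 2006, when the wrongful act occurred.
Adding the 5 years base period to 20 April 2006 gives a deadline of 20 April 2011, before any tolling.
The period was tolled for 379 days by the pending related arbitration (1 December 2007 to 14 December 2008), pushing the deadline to 3 May 2012.
Nothing else in the chronology tolls or restarts the period.

3 May 2012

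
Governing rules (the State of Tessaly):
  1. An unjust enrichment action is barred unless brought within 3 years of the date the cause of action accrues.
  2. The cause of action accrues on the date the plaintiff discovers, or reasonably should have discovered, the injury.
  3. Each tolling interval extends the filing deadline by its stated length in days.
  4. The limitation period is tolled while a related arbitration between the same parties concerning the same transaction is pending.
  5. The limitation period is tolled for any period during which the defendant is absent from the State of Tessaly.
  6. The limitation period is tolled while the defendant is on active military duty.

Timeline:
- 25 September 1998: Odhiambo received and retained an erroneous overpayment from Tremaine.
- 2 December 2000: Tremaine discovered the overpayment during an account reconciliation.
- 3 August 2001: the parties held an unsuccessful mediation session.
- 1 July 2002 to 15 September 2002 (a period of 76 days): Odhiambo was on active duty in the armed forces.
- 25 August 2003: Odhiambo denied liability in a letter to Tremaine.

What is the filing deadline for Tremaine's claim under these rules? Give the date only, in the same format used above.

16 February 2004

Accrual is tied to discovery, so the period began on 2 December 2000 rather than on 25 September 1998 when the act occurred.
3 years from 2 December 2000 is 2 December 2003.
The defendant's active military service from 1 July 2002 to 15 September 2002 tolled the period for 76 days, extending the deadline to 16 February 2004.
The other events in the timeline have no effect on the limitation period under the stated rules.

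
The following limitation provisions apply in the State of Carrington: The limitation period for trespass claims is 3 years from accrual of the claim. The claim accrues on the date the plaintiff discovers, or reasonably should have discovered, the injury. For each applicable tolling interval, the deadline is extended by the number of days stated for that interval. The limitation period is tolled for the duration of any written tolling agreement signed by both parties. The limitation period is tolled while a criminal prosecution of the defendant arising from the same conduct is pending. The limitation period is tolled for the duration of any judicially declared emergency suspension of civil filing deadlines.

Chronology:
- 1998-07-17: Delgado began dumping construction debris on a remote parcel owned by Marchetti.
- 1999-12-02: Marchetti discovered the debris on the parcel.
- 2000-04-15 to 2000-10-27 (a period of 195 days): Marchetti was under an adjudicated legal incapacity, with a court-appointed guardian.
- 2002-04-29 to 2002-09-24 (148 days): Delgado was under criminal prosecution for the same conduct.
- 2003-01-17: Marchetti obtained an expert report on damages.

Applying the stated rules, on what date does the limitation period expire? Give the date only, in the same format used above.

2003-04-29

Under the discovery rule, the claim accrued on 1999-12-02, when Marchetti discovered the injury — not on the 1998-07-17 date of the underlying act.
3 years from 1999-12-02 is 2002-12-02.
The period was tolled for 148 days by the pending criminal prosecution (2002-04-29 to 2002-09-24), pushing the deadline to 2003-04-29.
The plaintiff's legal incapacity from 2000-04-15 to 2000-10-27 does not toll the period, because no stated rule makes the plaintiff's incapacity a tolling event.
None of the other events listed affects the running of the period under the stated rules.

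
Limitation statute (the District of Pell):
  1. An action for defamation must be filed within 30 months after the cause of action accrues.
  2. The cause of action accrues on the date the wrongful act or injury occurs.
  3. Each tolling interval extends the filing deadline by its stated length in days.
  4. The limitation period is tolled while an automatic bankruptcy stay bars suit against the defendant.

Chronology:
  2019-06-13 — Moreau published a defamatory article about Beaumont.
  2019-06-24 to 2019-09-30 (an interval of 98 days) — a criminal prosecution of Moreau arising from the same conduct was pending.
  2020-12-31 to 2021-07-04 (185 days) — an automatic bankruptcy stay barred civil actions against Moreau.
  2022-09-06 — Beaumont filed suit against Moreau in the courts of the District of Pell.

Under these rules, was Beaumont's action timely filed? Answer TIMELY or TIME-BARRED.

The limitation period began to run on 2019-06-13.
30 months from 2019-06-13 is 2021-12-13.
The period was tolled for 185 days by the automatic bankruptcy stay (2020-12-31 to 2021-07-04), pushing the deadline to 2022-06-16.
Although a criminal prosecution ran from 2019-06-24 to 2019-09-30, the stated rules do not make that a tolling event, so it is disregarded.
Filing on 2022-09-06 missed the 2022-06-16 deadline — the action is time-barred.

TIME-BARRED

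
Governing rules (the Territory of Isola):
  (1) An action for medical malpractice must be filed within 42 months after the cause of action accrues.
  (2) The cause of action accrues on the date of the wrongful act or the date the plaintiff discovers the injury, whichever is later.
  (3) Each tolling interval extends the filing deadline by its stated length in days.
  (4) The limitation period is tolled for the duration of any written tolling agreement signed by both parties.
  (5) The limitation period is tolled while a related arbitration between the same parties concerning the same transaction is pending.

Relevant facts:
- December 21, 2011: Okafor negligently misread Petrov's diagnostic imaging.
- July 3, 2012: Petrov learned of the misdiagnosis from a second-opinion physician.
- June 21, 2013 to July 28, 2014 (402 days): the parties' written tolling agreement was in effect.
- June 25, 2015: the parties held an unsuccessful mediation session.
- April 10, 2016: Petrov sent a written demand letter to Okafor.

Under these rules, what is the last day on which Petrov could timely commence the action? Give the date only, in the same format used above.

Taking the later of the act (December 21, 2011) and discovery (July 3, 2012), the claim accrued on July 3, 2012.
42 months from July 3, 2012 is January 3, 2016.
The written tolling agreement from June 21, 2013 to July 28, 2014 tolled the period for 402 days, extending the deadline to February 8, 2017.
Nothing else in the chronology tolls or restarts the period.

February 8, 2017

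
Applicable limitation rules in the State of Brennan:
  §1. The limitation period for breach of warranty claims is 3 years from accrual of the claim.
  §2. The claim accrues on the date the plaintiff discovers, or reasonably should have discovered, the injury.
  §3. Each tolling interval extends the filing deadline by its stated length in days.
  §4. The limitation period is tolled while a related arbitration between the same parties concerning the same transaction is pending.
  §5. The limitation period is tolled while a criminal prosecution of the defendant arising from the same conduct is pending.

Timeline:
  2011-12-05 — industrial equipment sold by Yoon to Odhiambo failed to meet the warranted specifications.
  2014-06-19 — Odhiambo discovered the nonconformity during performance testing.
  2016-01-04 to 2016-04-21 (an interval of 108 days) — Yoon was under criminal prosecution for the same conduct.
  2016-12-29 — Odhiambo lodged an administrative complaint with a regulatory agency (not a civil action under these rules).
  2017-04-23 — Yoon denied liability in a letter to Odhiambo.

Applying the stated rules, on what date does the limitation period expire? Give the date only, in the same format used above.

2017-10-05

Accrual is tied to discovery, so the period began on 2014-06-19 rather than on 2011-12-05 when the act occurred.
The untolled deadline — 3 years after 2014-06-19 — is 2017-06-19.
The pending criminal prosecution from 2016-01-04 to 2016-04-21 tolled the period for 108 days, extending the deadline to 2017-10-05.
None of the other events listed affects the running of the period under the stated rules.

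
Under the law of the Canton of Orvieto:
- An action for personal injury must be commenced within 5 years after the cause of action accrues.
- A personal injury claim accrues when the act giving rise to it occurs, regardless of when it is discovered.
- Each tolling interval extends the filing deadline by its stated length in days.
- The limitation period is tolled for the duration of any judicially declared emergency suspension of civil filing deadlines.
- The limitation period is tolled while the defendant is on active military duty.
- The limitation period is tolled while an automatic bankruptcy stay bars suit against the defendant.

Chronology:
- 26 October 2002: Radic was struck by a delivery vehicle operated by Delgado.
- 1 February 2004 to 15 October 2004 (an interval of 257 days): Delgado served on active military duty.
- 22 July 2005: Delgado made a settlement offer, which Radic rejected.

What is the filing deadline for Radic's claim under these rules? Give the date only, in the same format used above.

The limitation period began to run on 26 October 2002.
The untolled deadline — 5 years after 26 October 2002 — is 26 October 2007.
The period was tolled for 257 days by the defendant's active military service (1 February 2004 to 15 October 2004), pushing the deadline to 9 July 2008.
None of the other events listed affects the running of the period under the stated rules.

9 July 2008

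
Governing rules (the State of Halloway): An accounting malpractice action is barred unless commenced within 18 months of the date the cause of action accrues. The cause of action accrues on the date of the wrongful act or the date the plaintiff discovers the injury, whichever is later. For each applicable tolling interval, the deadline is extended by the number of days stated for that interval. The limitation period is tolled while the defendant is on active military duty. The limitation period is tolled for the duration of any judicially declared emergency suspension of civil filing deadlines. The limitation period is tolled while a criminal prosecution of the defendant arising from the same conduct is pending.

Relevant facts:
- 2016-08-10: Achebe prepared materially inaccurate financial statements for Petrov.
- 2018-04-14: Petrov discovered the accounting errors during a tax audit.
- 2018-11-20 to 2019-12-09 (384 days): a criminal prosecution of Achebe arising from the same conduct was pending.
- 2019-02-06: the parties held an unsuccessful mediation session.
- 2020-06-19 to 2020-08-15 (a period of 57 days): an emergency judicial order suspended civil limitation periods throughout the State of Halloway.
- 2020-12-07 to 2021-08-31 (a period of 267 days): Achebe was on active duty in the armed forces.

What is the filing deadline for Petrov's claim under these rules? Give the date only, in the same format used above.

The claim accrued on 2018-04-14 — the later of the 2016-08-10 act and the 2018-04-14 discovery.
The untolled deadline — 18 months after 2018-04-14 — is 2019-10-14.
Because the pending criminal prosecution ran from 2018-11-20 to 2019-12-09, the deadline is extended by 384 days to 2020-11-01.
The emergency suspension of filing deadlines from 2020-06-19 to 2020-08-15 tolled the period for 57 days, extending the deadline to 2020-12-28.
The defendant's active military service from 2020-12-07 to 2021-08-31 tolled the period for 267 days, extending the deadline to 2021-09-21.
None of the other events listed affects the running of the period under the stated rules.

2021-09-21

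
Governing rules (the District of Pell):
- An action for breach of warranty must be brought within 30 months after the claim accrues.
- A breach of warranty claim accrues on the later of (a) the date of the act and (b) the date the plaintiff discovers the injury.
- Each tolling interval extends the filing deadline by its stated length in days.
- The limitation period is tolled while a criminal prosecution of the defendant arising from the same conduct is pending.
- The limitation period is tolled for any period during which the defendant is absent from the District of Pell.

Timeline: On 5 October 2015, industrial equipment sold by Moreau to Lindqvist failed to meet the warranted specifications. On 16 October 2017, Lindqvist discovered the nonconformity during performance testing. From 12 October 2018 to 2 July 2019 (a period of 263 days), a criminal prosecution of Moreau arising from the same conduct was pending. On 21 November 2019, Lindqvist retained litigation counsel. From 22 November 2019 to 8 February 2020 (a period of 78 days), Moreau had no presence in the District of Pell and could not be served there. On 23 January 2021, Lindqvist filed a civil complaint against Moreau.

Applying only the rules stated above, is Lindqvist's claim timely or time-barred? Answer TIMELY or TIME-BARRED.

The claim accrued on 16 October 2017 — the later of the 5 October 2015 act and the 16 October 2017 discovery.
Adding the 30 months base period to 16 October 2017 gives a deadline of 16 April 2020, before any tolling.
The period was tolled for 263 days by the pending criminal prosecution (12 October 2018 to 2 July 2019), pushing the deadline to 4 January 2021.
The period was tolled for 78 days by the defendant's absence from the jurisdiction (22 November 2019 to 8 February 2020), pushing the deadline to 23 March 2021.
Nothing else in the chronology tolls or restarts the period.
Filing on 23 January 2021 beat the 23 March 2021 deadline — the action is timely.

TIMELY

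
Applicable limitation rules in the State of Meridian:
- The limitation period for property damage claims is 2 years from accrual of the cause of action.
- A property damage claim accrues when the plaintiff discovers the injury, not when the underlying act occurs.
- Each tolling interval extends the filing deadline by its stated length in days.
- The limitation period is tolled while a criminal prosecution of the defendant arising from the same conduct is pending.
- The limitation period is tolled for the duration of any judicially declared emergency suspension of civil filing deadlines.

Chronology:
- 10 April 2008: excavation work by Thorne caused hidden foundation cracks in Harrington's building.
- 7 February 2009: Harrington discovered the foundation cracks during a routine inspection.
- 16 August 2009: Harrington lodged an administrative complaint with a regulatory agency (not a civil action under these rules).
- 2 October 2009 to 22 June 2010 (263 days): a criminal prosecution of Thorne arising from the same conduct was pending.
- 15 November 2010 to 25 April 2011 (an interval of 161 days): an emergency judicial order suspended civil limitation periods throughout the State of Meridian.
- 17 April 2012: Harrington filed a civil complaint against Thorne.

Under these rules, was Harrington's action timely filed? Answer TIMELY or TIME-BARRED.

The claim did not accrue until Harrington discovered the injury on 7 February 2009; the 10 April 2008 act date does not start the clock under the stated rule.
The untolled deadline — 2 years after 7 February 2009 — is 7 February 2011.
The pending criminal prosecution from 2 October 2009 to 22 June 2010 tolled the period for 263 days, extending the deadline to 28 October 2011.
The period was tolled for 161 days by the emergency suspension of filing deadlines (15 November 2010 to 25 April 2011), pushing the deadline to 6 April 2012.
The other events in the timeline have no effect on the limitation period under the stated rules.
The 17 April 2012 filing falls after the 6 April 2012 deadline; the claim is time-barred.

TIME-BARRED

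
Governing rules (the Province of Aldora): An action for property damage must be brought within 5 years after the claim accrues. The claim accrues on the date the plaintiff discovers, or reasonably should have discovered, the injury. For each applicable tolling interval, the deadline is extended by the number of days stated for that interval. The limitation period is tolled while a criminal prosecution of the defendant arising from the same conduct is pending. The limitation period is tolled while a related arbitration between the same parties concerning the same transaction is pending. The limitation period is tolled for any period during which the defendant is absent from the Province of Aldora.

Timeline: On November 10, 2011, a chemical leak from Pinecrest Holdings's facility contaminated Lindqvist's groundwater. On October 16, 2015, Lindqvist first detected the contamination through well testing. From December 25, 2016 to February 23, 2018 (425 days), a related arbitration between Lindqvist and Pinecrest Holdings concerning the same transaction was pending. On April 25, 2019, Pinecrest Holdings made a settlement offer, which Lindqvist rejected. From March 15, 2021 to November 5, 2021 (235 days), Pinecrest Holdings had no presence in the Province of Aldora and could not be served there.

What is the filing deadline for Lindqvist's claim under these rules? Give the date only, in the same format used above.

August 7, 2022

The claim did not accrue until Lindqvist discovered the injury on October 16, 2015; the November 10, 2011 act date does not start the clock under the stated rule.
The untolled deadline — 5 years after October 16, 2015 — is October 16, 2020.
Because the pending related arbitration ran from December 25, 2016 to February 23, 2018, the deadline is extended by 425 days to December 15, 2021.
The period was tolled for 235 days by the defendant's absence from the jurisdiction (March 15, 2021 to November 5, 2021), pushing the deadline to August 7, 2022.
Nothing else in the chronology tolls or restarts the period.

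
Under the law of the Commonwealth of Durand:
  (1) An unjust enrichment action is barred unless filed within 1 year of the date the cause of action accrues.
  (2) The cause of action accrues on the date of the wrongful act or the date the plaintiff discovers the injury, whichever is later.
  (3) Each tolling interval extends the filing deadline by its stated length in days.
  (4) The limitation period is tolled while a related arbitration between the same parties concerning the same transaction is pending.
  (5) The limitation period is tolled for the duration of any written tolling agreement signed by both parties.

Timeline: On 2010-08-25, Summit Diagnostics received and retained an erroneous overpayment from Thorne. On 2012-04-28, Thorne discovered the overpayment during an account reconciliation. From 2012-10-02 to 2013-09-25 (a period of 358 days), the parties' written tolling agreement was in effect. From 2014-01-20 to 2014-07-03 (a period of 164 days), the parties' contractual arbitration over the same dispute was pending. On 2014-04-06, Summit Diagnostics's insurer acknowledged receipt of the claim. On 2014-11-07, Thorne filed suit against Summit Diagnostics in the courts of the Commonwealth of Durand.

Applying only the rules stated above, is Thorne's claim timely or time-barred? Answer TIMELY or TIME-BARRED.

Taking the later of the act (2010-08-25) and discovery (2012-04-28), the claim accrued on 2012-04-28.
Adding the 1 year base period to 2012-04-28 gives a deadline of 2013-04-28, before any tolling.
The period was tolled for 358 days by the written tolling agreement (2012-10-02 to 2013-09-25), pushing the deadline to 2014-04-21.
The pending related arbitration from 2014-01-20 to 2014-07-03 tolled the period for 164 days, extending the deadline to 2014-10-02.
Nothing else in the chronology tolls or restarts the period.
Thorne filed on 2014-11-07, after the 2014-10-02 deadline, so the action is time-barred.

TIME-BARRED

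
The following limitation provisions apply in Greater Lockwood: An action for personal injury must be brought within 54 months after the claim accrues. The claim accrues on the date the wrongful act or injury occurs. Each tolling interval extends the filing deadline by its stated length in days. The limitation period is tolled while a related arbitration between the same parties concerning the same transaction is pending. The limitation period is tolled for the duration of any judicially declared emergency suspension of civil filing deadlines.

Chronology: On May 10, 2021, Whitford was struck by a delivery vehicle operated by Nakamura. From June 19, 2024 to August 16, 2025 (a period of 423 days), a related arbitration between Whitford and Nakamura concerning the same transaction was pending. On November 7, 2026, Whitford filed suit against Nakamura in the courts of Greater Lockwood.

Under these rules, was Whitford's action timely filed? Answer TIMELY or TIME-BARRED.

The claim accrued on May 10, 2021, when the wrongful act occurred.
The untolled deadline — 54 months after May 10, 2021 — is November 10, 2025.
Because the pending related arbitration ran from June 19, 2024 to August 16, 2025, the deadline is extended by 423 days to January 7, 2027.
Filing on November 7, 2026 beat the January 7, 2027 deadline — the action is timely.

TIMELY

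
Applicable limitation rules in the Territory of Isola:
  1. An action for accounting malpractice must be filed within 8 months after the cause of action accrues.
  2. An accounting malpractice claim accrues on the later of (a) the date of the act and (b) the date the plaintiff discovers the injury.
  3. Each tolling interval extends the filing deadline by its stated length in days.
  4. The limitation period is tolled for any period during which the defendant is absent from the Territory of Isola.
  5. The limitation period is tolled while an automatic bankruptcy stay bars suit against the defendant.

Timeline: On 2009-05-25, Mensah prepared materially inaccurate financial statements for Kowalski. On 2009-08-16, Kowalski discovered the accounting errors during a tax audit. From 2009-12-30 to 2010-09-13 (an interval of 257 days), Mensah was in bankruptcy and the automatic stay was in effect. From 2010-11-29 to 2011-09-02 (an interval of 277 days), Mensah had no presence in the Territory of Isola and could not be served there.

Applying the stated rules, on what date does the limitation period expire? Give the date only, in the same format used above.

Because discovery on 2009-08-16 post-dates the 2009-05-25 act, accrual under the later-of rule falls on 2009-08-16.
8 months from 2009-08-16 is 2010-04-16.
The period was tolled for 257 days by the automatic bankruptcy stay (2009-12-30 to 2010-09-13), pushing the deadline to 2010-12-29.
The defendant's absence from the jurisdiction from 2010-11-29 to 2011-09-02 tolled the period for 277 days, extending the deadline to 2011-10-02.

2011-10-02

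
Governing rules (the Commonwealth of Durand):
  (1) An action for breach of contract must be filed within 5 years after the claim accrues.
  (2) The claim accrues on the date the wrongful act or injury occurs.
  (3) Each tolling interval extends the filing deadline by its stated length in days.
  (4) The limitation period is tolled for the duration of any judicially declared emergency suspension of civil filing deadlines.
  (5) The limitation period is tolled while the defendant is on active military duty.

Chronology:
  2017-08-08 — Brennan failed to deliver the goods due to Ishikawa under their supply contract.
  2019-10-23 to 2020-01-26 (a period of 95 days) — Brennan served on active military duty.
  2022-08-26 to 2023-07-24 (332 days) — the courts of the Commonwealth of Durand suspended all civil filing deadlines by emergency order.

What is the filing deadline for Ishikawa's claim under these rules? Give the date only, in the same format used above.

2023-10-09

The claim accrued on 2017-08-08, the date of the act.
5 years from 2017-08-08 is 2022-08-08.
The defendant's active military service from 2019-10-23 to 2020-01-26 tolled the period for 95 days, extending the deadline to 2022-11-11.
Because the emergency suspension of filing deadlines ran from 2022-08-26 to 2023-07-24, the deadline is extended by 332 days to 2023-10-09.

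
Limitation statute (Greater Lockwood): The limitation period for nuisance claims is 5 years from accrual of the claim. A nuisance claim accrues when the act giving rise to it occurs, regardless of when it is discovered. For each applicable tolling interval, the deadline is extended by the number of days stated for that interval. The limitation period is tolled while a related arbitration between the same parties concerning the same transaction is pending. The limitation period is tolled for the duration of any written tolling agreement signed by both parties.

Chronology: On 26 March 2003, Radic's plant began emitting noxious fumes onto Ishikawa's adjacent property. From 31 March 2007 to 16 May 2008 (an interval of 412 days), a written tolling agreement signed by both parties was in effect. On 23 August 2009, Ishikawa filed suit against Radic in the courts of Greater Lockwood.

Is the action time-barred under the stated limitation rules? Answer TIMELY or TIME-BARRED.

TIME-BARRED

The claim accrued on 26 March 2003, when the wrongful act occurred.
5 years from 26 March 2003 is 26 March 2008.
Because the written tolling agreement ran from 31 March 2007 to 16 May 2008, the deadline is extended by 412 days to 12 May 2009.
Ishikawa filed on 23 August 2009, after the 12 May 2009 deadline, so the action is time-barred.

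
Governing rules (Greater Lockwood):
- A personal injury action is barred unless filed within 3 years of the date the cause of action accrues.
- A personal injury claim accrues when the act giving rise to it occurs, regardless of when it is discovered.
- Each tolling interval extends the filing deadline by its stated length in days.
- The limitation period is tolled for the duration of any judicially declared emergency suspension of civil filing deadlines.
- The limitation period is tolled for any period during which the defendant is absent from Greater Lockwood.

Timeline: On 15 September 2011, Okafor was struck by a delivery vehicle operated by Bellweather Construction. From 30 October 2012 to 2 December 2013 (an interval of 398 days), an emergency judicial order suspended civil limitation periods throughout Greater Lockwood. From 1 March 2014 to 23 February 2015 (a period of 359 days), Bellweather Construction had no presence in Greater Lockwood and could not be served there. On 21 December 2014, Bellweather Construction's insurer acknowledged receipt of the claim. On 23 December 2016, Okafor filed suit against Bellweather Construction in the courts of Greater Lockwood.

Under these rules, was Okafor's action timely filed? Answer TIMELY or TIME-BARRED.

TIME-BARRED

The claim accrued on 15 September 2011, when the wrongful act occurred.
The untolled deadline — 3 years after 15 September 2011 — is 15 September 2014.
Because the emergency suspension of filing deadlines ran from 30 October 2012 to 2 December 2013, the deadline is extended by 398 days to 18 October 2015.
The defendant's absence from the jurisdiction from 1 March 2014 to 23 February 2015 tolled the period for 359 days, extending the deadline to 11 October 2016.
None of the other events listed affects the running of the period under the stated rules.
The 23 December 2016 filing falls after the 11 October 2016 deadline; the claim is time-barred.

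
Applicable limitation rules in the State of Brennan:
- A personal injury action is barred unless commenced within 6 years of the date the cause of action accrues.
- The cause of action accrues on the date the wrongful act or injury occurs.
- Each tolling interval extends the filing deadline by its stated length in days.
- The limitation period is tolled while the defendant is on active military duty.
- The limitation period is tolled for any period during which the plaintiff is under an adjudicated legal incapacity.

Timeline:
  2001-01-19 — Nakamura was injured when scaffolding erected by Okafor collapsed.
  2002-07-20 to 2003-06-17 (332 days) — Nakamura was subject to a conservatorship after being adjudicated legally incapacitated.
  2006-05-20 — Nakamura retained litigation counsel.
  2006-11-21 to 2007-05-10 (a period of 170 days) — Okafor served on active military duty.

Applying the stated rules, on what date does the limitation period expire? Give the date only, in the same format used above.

2008-06-04

The cause of action accrued on 2001-01-19, the date of the act.
Adding the 6 years base period to 2001-01-19 gives a deadline of 2007-01-19, before any tolling.
The plaintiff's legal incapacity from 2002-07-20 to 2003-06-17 tolled the period for 332 days, extending the deadline to 2007-12-17.
The defendant's active military service from 2006-11-21 to 2007-05-10 tolled the period for 170 days, extending the deadline to 2008-06-04.
The other events in the timeline have no effect on the limitation period under the stated rules.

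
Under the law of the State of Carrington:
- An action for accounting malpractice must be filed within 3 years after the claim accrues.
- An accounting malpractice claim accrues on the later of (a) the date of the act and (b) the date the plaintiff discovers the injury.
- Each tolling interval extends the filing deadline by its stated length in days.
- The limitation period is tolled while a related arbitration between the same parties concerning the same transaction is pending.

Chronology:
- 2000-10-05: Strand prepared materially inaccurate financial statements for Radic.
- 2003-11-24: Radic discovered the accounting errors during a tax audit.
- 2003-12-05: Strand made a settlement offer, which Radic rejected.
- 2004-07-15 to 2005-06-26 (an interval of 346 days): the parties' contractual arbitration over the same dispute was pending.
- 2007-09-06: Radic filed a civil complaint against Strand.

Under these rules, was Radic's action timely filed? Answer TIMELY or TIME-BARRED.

Because discovery on 2003-11-24 post-dates the 2000-10-05 act, accrual under the later-of rule falls on 2003-11-24.
Adding the 3 years base period to 2003-11-24 gives a deadline of 2006-11-24, before any tolling.
The pending related arbitration from 2004-07-15 to 2005-06-26 tolled the period for 346 days, extending the deadline to 2007-11-05.
Nothing else in the chronology tolls or restarts the period.
Radic filed on 2007-09-06, before the 2007-11-05 deadline, so the action is timely.

TIMELY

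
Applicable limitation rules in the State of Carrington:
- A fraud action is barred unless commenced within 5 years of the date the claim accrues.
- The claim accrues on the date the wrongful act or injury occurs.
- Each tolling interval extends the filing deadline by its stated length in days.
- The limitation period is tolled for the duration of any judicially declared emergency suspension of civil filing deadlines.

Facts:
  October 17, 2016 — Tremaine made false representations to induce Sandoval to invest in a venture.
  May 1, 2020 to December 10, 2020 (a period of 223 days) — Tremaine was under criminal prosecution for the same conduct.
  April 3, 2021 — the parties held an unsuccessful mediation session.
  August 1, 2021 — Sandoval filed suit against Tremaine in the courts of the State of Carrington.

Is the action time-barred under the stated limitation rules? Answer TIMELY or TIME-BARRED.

The limitation period began to run on October 17, 2016.
5 years from October 17, 2016 is October 17, 2021.
Although a criminal prosecution ran from May 1, 2020 to December 10, 2020, the stated rules do not make that a tolling event, so it is disregarded.
The other events in the timeline have no effect on the limitation period under the stated rules.
The August 1, 2021 filing precedes the October 17, 2021 deadline; the claim is timely.

TIMELY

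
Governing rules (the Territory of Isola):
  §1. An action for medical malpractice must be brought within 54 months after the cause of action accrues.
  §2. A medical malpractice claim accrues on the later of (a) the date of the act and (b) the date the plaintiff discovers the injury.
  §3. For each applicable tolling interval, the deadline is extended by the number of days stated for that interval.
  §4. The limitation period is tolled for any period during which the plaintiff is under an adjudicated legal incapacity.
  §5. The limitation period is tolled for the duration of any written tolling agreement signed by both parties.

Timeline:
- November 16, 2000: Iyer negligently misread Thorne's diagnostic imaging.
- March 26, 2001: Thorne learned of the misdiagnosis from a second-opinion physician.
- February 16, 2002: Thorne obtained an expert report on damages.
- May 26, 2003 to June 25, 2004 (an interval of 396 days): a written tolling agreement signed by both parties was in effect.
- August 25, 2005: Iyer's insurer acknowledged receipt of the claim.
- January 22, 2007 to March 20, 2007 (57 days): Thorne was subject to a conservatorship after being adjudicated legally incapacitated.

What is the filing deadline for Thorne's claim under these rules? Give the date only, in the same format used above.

Taking the later of the act (November 16, 2000) and discovery (March 26, 2001), the claim accrued on March 26, 2001.
Adding the 54 months base period to March 26, 2001 gives a deadline of September 26, 2005, before any tolling.
The written tolling agreement from May 26, 2003 to June 25, 2004 tolled the period for 396 days, extending the deadline to October 27, 2006.
The plaintiff's legal incapacity from January 22, 2007 to March 20, 2007 began after the period had already run on October 27, 2006, so it has no tolling effect.
Nothing else in the chronology tolls or restarts the period.

October 27, 2006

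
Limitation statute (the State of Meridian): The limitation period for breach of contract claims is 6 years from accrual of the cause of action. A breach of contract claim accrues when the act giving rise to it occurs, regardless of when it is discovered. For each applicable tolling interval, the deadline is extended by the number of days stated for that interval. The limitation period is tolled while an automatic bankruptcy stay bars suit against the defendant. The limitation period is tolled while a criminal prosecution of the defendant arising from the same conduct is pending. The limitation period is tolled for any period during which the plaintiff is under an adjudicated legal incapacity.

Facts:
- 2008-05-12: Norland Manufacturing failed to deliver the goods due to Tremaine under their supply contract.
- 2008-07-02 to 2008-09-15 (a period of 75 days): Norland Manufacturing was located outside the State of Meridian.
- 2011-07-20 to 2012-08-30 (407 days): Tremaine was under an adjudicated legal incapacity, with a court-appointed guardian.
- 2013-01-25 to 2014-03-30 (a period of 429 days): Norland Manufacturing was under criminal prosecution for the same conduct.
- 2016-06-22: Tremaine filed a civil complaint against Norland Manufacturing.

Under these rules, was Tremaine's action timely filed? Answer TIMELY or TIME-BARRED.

TIMELY

The cause of action accrued on 2008-05-12, the date of the act.
The untolled deadline — 6 years after 2008-05-12 — is 2014-05-12.
The plaintiff's legal incapacity from 2011-07-20 to 2012-08-30 tolled the period for 407 days, extending the deadline to 2015-06-23.
The period was tolled for 429 days by the pending criminal prosecution (2013-01-25 to 2014-03-30), pushing the deadline to 2016-08-25.
No stated provision tolls the period for the defendant's absence, so the interval from 2008-07-02 to 2008-09-15 has no effect on the deadline.
Tremaine filed on 2016-06-22, before the 2016-08-25 deadline, so the action is timely.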